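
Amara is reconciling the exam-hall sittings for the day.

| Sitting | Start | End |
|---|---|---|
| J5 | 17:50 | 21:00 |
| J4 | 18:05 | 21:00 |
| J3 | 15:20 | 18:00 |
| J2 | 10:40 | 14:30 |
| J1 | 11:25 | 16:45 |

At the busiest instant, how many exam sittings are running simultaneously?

Sort all start/end points and keep a running count:
10:40 start J2 → 1
11:25 start J1 → 2
14:30 end J2 → 1
15:20 start J3 → 2
16:45 end J1 → 1
17:50 start J5 → 2
18:00 end J3 → 1
18:05 start J4 → 2
21:00 end J4 → 1
21:00 end J5 → 0
Peak is 2, at 11:25 (J1, J2).

2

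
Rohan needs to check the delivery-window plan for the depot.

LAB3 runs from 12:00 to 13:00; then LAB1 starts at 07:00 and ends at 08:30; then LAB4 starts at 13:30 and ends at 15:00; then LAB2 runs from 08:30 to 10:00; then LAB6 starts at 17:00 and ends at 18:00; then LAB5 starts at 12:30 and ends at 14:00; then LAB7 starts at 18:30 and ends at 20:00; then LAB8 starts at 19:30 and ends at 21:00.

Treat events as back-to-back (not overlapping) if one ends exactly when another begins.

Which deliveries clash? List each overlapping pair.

Two intervals overlap when each starts before the other ends.
Sorted by start: LAB1, LAB2, LAB3, LAB5, LAB4, LAB6, LAB7, LAB8.
LAB2 starts exactly when LAB1 ends (back-to-back, no overlap), so nothing later overlaps LAB1 either.
LAB3 starts after LAB2 ends, so nothing later overlaps LAB2 either.
LAB5 starts before LAB3 ends → LAB3 and LAB5 overlap.
LAB4 starts after LAB3 ends, so nothing later overlaps LAB3 either.
LAB4 starts before LAB5 ends → LAB5 and LAB4 overlap.
LAB6 starts after LAB5 ends, so nothing later overlaps LAB5 either.
LAB6 starts after LAB4 ends, so nothing later overlaps LAB4 either.
LAB7 starts after LAB6 ends, so nothing later overlaps LAB6 either.
LAB8 starts before LAB7 ends → LAB7 and LAB8 overlap.

LAB3 & LAB5, LAB4 & LAB5, LAB7 & LAB8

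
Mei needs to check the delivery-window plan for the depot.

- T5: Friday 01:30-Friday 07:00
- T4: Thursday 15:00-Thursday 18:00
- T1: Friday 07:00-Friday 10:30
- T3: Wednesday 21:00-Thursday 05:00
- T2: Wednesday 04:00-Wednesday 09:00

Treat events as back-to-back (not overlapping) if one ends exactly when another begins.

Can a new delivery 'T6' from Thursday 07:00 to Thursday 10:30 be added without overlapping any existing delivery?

T2: ends Wednesday 09:00 at or before T6 starts Thursday 07:00 → clear.
T3: ends Thursday 05:00 at or before T6 starts Thursday 07:00 → clear.
T4: starts Thursday 15:00 at or after T6 ends Thursday 10:30 → clear.
T5: starts Friday 01:30 at or after T6 ends Thursday 10:30 → clear.
T1: starts Friday 07:00 at or after T6 ends Thursday 10:30 → clear.

Yes — the slot is free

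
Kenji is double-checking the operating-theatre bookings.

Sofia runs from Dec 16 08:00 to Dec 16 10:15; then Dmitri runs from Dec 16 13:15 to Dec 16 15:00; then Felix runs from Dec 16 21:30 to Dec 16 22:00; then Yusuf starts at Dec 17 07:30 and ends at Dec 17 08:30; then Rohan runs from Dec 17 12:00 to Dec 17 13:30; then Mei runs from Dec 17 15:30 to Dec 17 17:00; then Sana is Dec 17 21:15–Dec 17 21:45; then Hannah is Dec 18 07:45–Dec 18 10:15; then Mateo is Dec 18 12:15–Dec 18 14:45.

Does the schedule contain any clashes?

No

Two intervals overlap when each starts before the other ends.
Sorted by start: Sofia, Dmitri, Felix, Yusuf, Rohan, Mei, Sana, Hannah, Mateo.
Dmitri starts after Sofia ends; Sofia is clear from here.
Felix starts after Dmitri ends; Dmitri is clear from here.
Yusuf starts after Felix ends; Felix is clear from here.
Rohan starts after Yusuf ends; Yusuf is clear from here.
Mei starts after Rohan ends; Rohan is clear from here.
Sana starts after Mei ends; Mei is clear from here.
Hannah starts after Sana ends; Sana is clear from here.
Mateo starts after Hannah ends.
Every pair is clear; the schedule has no overlaps.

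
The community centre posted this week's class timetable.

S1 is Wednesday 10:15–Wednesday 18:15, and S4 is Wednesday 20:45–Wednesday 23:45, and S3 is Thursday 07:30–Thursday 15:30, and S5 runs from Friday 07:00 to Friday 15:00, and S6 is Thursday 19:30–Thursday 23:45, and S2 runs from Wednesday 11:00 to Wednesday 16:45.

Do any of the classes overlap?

Sorted by start: S1, S2, S4, S3, S6, S5.
S2 starts before S1 ends → S1 and S2 overlap.
That's a conflict, so the schedule is not conflict-free.

Yes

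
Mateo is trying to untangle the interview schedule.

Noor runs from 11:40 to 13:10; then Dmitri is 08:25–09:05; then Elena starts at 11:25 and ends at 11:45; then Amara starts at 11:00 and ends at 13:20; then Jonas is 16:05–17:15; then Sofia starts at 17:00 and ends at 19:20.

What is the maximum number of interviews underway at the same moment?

Sweep the timeline, counting +1 at each start and −1 at each end (ends before starts at a tie):
08:25 start Dmitri → 1
09:05 end Dmitri → 0
11:00 start Amara → 1
11:25 start Elena → 2
11:40 start Noor → 3
11:45 end Elena → 2
13:10 end Noor → 1
13:20 end Amara → 0
16:05 start Jonas → 1
17:00 start Sofia → 2
17:15 end Jonas → 1
19:20 end Sofia → 0
Peak is 3, at 11:40 (Amara, Elena, Noor).

3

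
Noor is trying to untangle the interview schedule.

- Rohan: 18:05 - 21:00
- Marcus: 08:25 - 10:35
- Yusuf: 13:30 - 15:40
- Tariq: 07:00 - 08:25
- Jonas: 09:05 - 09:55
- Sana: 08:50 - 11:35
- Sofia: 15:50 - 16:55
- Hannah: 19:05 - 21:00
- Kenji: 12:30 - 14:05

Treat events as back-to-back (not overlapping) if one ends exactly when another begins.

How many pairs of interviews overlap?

5

Sorted by start: Tariq, Marcus, Sana, Jonas, Kenji, Yusuf, Sofia, Rohan, Hannah.
Marcus starts exactly when Tariq ends (back-to-back, no overlap), so nothing later overlaps Tariq either.
Sana starts before Marcus ends → Marcus and Sana overlap.
Jonas starts before Marcus ends → Marcus and Jonas overlap.
Kenji starts after Marcus ends, so nothing later overlaps Marcus either.
Jonas starts before Sana ends → Sana and Jonas overlap.
Kenji starts after Sana ends, so nothing later overlaps Sana either.
Kenji starts after Jonas ends, so nothing later overlaps Jonas either.
Yusuf starts before Kenji ends → Kenji and Yusuf overlap.
Sofia starts after Kenji ends, so nothing later overlaps Kenji either.
Sofia starts after Yusuf ends, so nothing later overlaps Yusuf either.
Rohan starts after Sofia ends, so nothing later overlaps Sofia either.
Hannah starts before Rohan ends → Rohan and Hannah overlap.
Overlapping pairs: Hannah & Rohan, Jonas & Marcus, Jonas & Sana, Kenji & Yusuf, Marcus & Sana — 5 in total.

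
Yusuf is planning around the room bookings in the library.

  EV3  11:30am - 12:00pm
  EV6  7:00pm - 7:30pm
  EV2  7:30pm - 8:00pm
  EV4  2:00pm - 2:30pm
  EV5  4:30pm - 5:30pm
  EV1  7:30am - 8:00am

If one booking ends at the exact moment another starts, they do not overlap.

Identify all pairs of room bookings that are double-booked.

Check each pair: they overlap iff neither finishes before the other starts.
Sorted by start: EV1, EV3, EV4, EV5, EV6, EV2.
EV3 starts after EV1 ends, so nothing later overlaps EV1 either.
EV4 starts after EV3 ends, so nothing later overlaps EV3 either.
EV5 starts after EV4 ends, so nothing later overlaps EV4 either.
EV6 starts after EV5 ends, so nothing later overlaps EV5 either.
EV2 starts exactly when EV6 ends (back-to-back, no overlap).

no overlapping pairs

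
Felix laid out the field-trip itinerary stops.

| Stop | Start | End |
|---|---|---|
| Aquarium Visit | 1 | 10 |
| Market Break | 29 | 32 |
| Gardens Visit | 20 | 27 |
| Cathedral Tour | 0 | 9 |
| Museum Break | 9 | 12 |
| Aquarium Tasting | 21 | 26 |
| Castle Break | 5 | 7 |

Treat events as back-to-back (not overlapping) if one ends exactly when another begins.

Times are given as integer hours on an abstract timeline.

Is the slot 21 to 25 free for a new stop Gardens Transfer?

No — it overlaps Aquarium Tasting, Gardens Visit

Cathedral Tour: ends 9 at or before Gardens Transfer starts 21 → clear.
Aquarium Visit: ends 10 at or before Gardens Transfer starts 21 → clear.
Castle Break: ends 7 at or before Gardens Transfer starts 21 → clear.
Museum Break: ends 12 at or before Gardens Transfer starts 21 → clear.
Gardens Visit: starts 20 before Gardens Transfer ends 25, and ends 27 after Gardens Transfer starts 21 → overlap.
Aquarium Tasting: starts 21 before Gardens Transfer ends 25, and ends 26 after Gardens Transfer starts 21 → overlap.
Market Break: starts 29 at or after Gardens Transfer ends 25 → clear.
Gardens Transfer overlaps Aquarium Tasting, Gardens Visit.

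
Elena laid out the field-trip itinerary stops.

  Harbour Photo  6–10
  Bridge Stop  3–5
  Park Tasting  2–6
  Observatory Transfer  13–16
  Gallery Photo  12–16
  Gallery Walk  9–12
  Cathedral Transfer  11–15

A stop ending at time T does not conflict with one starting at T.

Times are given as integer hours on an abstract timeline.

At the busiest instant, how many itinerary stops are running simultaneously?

Walk through starts and ends in time order (an end at T is processed before a start at T):
2 start Park Tasting → 1
3 start Bridge Stop → 2
5 end Bridge Stop → 1
6 end Park Tasting → 0
6 start Harbour Photo → 1
9 start Gallery Walk → 2
10 end Harbour Photo → 1
11 start Cathedral Transfer → 2
12 end Gallery Walk → 1
12 start Gallery Photo → 2
13 start Observatory Transfer → 3
15 end Cathedral Transfer → 2
16 end Gallery Photo → 1
16 end Observatory Transfer → 0
Peak is 3, at 13 (Cathedral Transfer, Gallery Photo, Observatory Transfer).

3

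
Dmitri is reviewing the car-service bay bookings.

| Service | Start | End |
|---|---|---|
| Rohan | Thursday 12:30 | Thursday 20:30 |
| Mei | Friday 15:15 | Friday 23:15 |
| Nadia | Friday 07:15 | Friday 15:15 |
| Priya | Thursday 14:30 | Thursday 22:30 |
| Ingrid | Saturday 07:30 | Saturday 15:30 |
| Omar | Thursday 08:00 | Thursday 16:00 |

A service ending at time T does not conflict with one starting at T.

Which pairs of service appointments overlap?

Omar & Priya, Omar & Rohan, Priya & Rohan

Sorted by start: Omar, Rohan, Priya, Nadia, Mei, Ingrid.
Rohan starts before Omar ends → Omar and Rohan overlap.
Priya starts before Omar ends → Omar and Priya overlap.
Nadia starts after Omar ends — done with Omar.
Priya starts before Rohan ends → Rohan and Priya overlap.
Nadia starts after Rohan ends — done with Rohan.
Nadia starts after Priya ends — done with Priya.
Mei starts exactly when Nadia ends (back-to-back, no overlap) — done with Nadia.
Ingrid starts after Mei ends.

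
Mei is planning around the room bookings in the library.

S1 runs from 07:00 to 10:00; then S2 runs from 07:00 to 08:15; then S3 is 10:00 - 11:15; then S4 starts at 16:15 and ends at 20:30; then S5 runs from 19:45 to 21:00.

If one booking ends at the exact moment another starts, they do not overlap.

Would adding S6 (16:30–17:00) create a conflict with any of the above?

Yes — it overlaps S4

S1: ends 10:00 at or before S6 starts 16:30 → clear.
S2: ends 08:15 at or before S6 starts 16:30 → clear.
S3: ends 11:15 at or before S6 starts 16:30 → clear.
S4: starts 16:15 before S6 ends 17:00, and ends 20:30 after S6 starts 16:30 → overlap.
S5: starts 19:45 at or after S6 ends 17:00 → clear.
S6 overlaps S4.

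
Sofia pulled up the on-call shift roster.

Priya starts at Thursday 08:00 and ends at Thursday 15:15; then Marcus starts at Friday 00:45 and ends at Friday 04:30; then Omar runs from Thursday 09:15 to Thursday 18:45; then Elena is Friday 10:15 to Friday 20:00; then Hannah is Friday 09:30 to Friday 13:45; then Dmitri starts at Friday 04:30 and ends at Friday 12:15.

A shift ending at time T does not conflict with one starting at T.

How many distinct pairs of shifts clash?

4

Check each pair: they overlap iff neither finishes before the other starts.
Sorted by start: Priya, Omar, Marcus, Dmitri, Hannah, Elena.
Omar starts before Priya ends → Priya and Omar overlap.
Marcus starts after Priya ends — done with Priya.
Marcus starts after Omar ends — done with Omar.
Dmitri starts exactly when Marcus ends (back-to-back, no overlap) — done with Marcus.
Hannah starts before Dmitri ends → Dmitri and Hannah overlap.
Elena starts before Dmitri ends → Dmitri and Elena overlap.
Elena starts before Hannah ends → Hannah and Elena overlap.
Overlapping pairs: Dmitri & Elena, Dmitri & Hannah, Elena & Hannah, Omar & Priya — 4 in total.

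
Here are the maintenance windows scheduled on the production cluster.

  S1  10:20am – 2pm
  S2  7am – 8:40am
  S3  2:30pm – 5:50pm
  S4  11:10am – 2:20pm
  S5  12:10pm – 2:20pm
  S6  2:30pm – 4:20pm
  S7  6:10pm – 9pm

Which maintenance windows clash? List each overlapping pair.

Sorted by start: S2, S1, S4, S5, S3, S6, S7.
S1 starts after S2 ends, so S2 has no further overlaps.
S4 starts before S1 ends → S1 and S4 overlap.
S5 starts before S1 ends → S1 and S5 overlap.
S3 starts after S1 ends, so S1 has no further overlaps.
S5 starts before S4 ends → S4 and S5 overlap.
S3 starts after S4 ends, so S4 has no further overlaps.
S3 starts after S5 ends, so S5 has no further overlaps.
S6 starts before S3 ends → S3 and S6 overlap.
S7 starts after S3 ends.
S7 starts after S6 ends.

S1 & S4, S1 & S5, S3 & S6, S4 & S5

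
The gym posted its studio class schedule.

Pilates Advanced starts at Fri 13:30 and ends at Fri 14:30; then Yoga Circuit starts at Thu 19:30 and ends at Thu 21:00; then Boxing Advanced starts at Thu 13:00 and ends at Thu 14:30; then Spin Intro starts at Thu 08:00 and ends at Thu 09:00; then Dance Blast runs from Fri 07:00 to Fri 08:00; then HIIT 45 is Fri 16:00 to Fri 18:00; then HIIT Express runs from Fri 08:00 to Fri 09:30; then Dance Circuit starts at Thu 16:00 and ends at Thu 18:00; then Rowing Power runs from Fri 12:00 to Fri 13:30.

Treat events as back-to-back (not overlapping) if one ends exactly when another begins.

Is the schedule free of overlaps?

Yes

Sorted by start: Spin Intro, Boxing Advanced, Dance Circuit, Yoga Circuit, Dance Blast, HIIT Express, Rowing Power, Pilates Advanced, HIIT 45.
Boxing Advanced starts after Spin Intro ends — done with Spin Intro.
Dance Circuit starts after Boxing Advanced ends — done with Boxing Advanced.
Yoga Circuit starts after Dance Circuit ends — done with Dance Circuit.
Dance Blast starts after Yoga Circuit ends — done with Yoga Circuit.
HIIT Express starts exactly when Dance Blast ends (back-to-back, no overlap) — done with Dance Blast.
Rowing Power starts after HIIT Express ends — done with HIIT Express.
Pilates Advanced starts exactly when Rowing Power ends (back-to-back, no overlap) — done with Rowing Power.
HIIT 45 starts after Pilates Advanced ends.
Every pair is clear; the schedule has no overlaps.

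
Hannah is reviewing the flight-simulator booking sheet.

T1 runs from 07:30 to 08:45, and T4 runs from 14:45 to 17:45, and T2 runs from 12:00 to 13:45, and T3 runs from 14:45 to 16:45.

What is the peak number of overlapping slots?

2

Sweep the timeline, counting +1 at each start and −1 at each end (ends before starts at a tie):
07:30 start T1 → 1
08:45 end T1 → 0
12:00 start T2 → 1
13:45 end T2 → 0
14:45 start T3 → 1
14:45 start T4 → 2
16:45 end T3 → 1
17:45 end T4 → 0
Peak is 2, at 14:45 (T3, T4).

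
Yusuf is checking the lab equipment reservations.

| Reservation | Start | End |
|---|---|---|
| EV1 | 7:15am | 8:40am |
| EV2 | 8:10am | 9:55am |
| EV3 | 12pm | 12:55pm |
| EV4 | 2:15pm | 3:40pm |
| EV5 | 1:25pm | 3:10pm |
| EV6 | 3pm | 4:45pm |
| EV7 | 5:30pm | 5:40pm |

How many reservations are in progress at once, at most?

Sort all start/end points and keep a running count:
7:15am start EV1 → 1
8:10am start EV2 → 2
8:40am end EV1 → 1
9:55am end EV2 → 0
12pm start EV3 → 1
12:55pm end EV3 → 0
1:25pm start EV5 → 1
2:15pm start EV4 → 2
3pm start EV6 → 3
3:10pm end EV5 → 2
3:40pm end EV4 → 1
4:45pm end EV6 → 0
5:30pm start EV7 → 1
5:40pm end EV7 → 0
Peak is 3, at 3pm (EV4, EV5, EV6).

3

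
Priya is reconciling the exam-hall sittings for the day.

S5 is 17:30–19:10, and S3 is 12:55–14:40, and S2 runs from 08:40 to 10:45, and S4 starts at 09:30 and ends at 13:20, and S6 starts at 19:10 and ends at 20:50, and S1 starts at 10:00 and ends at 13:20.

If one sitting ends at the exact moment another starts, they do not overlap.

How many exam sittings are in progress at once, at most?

Sort all start/end points and keep a running count:
08:40 start S2 → 1
09:30 start S4 → 2
10:00 start S1 → 3
10:45 end S2 → 2
12:55 start S3 → 3
13:20 end S1 → 2
13:20 end S4 → 1
14:40 end S3 → 0
17:30 start S5 → 1
19:10 end S5 → 0
19:10 start S6 → 1
20:50 end S6 → 0
Peak is 3, at 10:00 (S1, S2, S4).

3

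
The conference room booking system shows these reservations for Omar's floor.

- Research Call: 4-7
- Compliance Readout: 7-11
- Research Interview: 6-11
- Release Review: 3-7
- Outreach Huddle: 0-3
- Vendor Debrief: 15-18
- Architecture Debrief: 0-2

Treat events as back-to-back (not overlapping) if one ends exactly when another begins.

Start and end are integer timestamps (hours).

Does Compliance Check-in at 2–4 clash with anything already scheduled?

Architecture Debrief: ends 2 at or before Compliance Check-in starts 2 → clear.
Outreach Huddle: starts 0 before Compliance Check-in ends 4, and ends 3 after Compliance Check-in starts 2 → overlap.
Release Review: starts 3 before Compliance Check-in ends 4, and ends 7 after Compliance Check-in starts 2 → overlap.
Research Call: starts 4 at or after Compliance Check-in ends 4 → clear.
Research Interview: starts 6 at or after Compliance Check-in ends 4 → clear.
Compliance Readout: starts 7 at or after Compliance Check-in ends 4 → clear.
Vendor Debrief: starts 15 at or after Compliance Check-in ends 4 → clear.
Compliance Check-in overlaps Outreach Huddle, Release Review.

Yes — it overlaps Outreach Huddle, Release Review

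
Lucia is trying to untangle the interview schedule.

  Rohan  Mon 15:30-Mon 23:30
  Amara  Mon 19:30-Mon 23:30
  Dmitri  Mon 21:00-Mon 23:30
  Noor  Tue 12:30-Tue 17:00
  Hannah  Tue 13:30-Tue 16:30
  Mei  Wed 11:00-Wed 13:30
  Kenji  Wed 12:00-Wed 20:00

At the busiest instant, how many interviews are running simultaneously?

Sort all start/end points and keep a running count:
Mon 15:30 start Rohan → 1
Mon 19:30 start Amara → 2
Mon 21:00 start Dmitri → 3
Mon 23:30 end Amara → 2
Mon 23:30 end Dmitri → 1
Mon 23:30 end Rohan → 0
Tue 12:30 start Noor → 1
Tue 13:30 start Hannah → 2
Tue 16:30 end Hannah → 1
Tue 17:00 end Noor → 0
Wed 11:00 start Mei → 1
Wed 12:00 start Kenji → 2
Wed 13:30 end Mei → 1
Wed 20:00 end Kenji → 0
Peak is 3, at Mon 21:00 (Amara, Dmitri, Rohan).

3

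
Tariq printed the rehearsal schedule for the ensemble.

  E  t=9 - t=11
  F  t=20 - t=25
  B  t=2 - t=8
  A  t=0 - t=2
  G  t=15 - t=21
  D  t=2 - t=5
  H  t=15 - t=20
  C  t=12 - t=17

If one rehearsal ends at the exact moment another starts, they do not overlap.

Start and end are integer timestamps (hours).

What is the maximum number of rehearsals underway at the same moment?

3

Sort all start/end points and keep a running count:
t=0 start A → 1
t=2 end A → 0
t=2 start B → 1
t=2 start D → 2
t=5 end D → 1
t=8 end B → 0
t=9 start E → 1
t=11 end E → 0
t=12 start C → 1
t=15 start G → 2
t=15 start H → 3
t=17 end C → 2
t=20 end H → 1
t=20 start F → 2
t=21 end G → 1
t=25 end F → 0
Peak is 3, at t=15 (C, G, H).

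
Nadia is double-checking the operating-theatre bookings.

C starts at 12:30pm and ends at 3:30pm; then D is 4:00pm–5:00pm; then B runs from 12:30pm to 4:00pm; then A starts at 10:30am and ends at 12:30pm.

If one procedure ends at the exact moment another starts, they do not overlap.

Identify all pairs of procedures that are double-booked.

Sorted by start: A, B, C, D.
B starts exactly when A ends (back-to-back, no overlap), so nothing later overlaps A either.
C starts before B ends → B and C overlap.
D starts exactly when B ends (back-to-back, no overlap).
D starts after C ends.

B & C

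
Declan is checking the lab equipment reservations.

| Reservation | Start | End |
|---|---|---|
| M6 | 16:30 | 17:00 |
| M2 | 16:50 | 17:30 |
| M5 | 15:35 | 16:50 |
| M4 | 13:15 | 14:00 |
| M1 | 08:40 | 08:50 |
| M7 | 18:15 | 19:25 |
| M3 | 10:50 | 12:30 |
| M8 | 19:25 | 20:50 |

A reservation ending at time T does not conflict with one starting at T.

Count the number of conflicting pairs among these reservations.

2

Two intervals overlap when each starts before the other ends.
Sorted by start: M1, M3, M4, M5, M6, M2, M7, M8.
M3 starts after M1 ends; M1 is clear from here.
M4 starts after M3 ends; M3 is clear from here.
M5 starts after M4 ends; M4 is clear from here.
M6 starts before M5 ends → M5 and M6 overlap.
M2 starts exactly when M5 ends (back-to-back, no overlap); M5 is clear from here.
M2 starts before M6 ends → M6 and M2 overlap.
M7 starts after M6 ends; M6 is clear from here.
M7 starts after M2 ends; M2 is clear from here.
M8 starts exactly when M7 ends (back-to-back, no overlap).
Overlapping pairs: M2 & M6, M5 & M6 — 2 in total.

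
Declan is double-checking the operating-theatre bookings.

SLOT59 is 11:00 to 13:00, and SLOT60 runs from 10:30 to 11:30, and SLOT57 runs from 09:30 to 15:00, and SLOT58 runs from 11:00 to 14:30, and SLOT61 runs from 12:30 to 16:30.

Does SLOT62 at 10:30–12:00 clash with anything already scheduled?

SLOT57: starts 09:30 before SLOT62 ends 12:00, and ends 15:00 after SLOT62 starts 10:30 → overlap.
SLOT60: starts 10:30 before SLOT62 ends 12:00, and ends 11:30 after SLOT62 starts 10:30 → overlap.
SLOT58: starts 11:00 before SLOT62 ends 12:00, and ends 14:30 after SLOT62 starts 10:30 → overlap.
SLOT59: starts 11:00 before SLOT62 ends 12:00, and ends 13:00 after SLOT62 starts 10:30 → overlap.
SLOT61: starts 12:30 at or after SLOT62 ends 12:00 → clear.
SLOT62 overlaps SLOT57, SLOT58, SLOT59, SLOT60.

Yes — it overlaps SLOT57, SLOT58, SLOT59, SLOT60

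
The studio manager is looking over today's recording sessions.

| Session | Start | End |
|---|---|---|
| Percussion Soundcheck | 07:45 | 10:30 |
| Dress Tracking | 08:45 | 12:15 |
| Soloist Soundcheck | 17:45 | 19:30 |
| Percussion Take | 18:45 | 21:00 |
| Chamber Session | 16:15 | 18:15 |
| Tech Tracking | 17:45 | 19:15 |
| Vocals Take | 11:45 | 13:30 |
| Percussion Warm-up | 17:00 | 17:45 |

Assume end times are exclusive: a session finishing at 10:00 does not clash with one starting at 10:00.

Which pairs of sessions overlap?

Check each pair: they overlap iff neither finishes before the other starts.
Sorted by start: Percussion Soundcheck, Dress Tracking, Vocals Take, Chamber Session, Percussion Warm-up, Soloist Soundcheck, Tech Tracking, Percussion Take.
Dress Tracking starts before Percussion Soundcheck ends → Percussion Soundcheck and Dress Tracking overlap.
Vocals Take starts after Percussion Soundcheck ends, so Percussion Soundcheck has no further overlaps.
Vocals Take starts before Dress Tracking ends → Dress Tracking and Vocals Take overlap.
Chamber Session starts after Dress Tracking ends, so Dress Tracking has no further overlaps.
Chamber Session starts after Vocals Take ends, so Vocals Take has no further overlaps.
Percussion Warm-up starts before Chamber Session ends → Chamber Session and Percussion Warm-up overlap.
Soloist Soundcheck starts before Chamber Session ends → Chamber Session and Soloist Soundcheck overlap.
Tech Tracking starts before Chamber Session ends → Chamber Session and Tech Tracking overlap.
Percussion Take starts after Chamber Session ends.
Soloist Soundcheck starts exactly when Percussion Warm-up ends (back-to-back, no overlap), so Percussion Warm-up has no further overlaps.
Tech Tracking starts before Soloist Soundcheck ends → Soloist Soundcheck and Tech Tracking overlap.
Percussion Take starts before Soloist Soundcheck ends → Soloist Soundcheck and Percussion Take overlap.
Percussion Take starts before Tech Tracking ends → Tech Tracking and Percussion Take overlap.

Chamber Session & Percussion Warm-up, Chamber Session & Soloist Soundcheck, Chamber Session & Tech Tracking, Dress Tracking & Percussion Soundcheck, Dress Tracking & Vocals Take, Percussion Take & Soloist Soundcheck, Percussion Take & Tech Tracking, Soloist Soundcheck & Tech Tracking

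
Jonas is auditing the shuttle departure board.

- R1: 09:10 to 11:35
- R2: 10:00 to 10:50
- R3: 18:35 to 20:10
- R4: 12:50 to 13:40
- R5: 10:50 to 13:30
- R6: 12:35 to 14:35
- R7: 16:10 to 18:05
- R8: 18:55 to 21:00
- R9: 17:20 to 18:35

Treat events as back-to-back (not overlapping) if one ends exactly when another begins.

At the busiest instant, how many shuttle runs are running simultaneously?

3

Sweep the timeline, counting +1 at each start and −1 at each end (ends before starts at a tie):
09:10 start R1 → 1
10:00 start R2 → 2
10:50 end R2 → 1
10:50 start R5 → 2
11:35 end R1 → 1
12:35 start R6 → 2
12:50 start R4 → 3
13:30 end R5 → 2
13:40 end R4 → 1
14:35 end R6 → 0
16:10 start R7 → 1
17:20 start R9 → 2
18:05 end R7 → 1
18:35 end R9 → 0
18:35 start R3 → 1
18:55 start R8 → 2
20:10 end R3 → 1
21:00 end R8 → 0
Peak is 3, at 12:50 (R4, R5, R6).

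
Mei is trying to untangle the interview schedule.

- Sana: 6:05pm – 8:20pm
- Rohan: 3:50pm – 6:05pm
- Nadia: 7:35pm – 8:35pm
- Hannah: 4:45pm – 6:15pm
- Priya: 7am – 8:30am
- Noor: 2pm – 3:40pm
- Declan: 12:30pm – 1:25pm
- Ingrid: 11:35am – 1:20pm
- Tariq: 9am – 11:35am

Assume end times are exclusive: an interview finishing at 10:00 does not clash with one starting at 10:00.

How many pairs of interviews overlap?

Sorted by start: Priya, Tariq, Ingrid, Declan, Noor, Rohan, Hannah, Sana, Nadia.
Tariq starts after Priya ends, so nothing later overlaps Priya either.
Ingrid starts exactly when Tariq ends (back-to-back, no overlap), so nothing later overlaps Tariq either.
Declan starts before Ingrid ends → Ingrid and Declan overlap.
Noor starts after Ingrid ends, so nothing later overlaps Ingrid either.
Noor starts after Declan ends, so nothing later overlaps Declan either.
Rohan starts after Noor ends, so nothing later overlaps Noor either.
Hannah starts before Rohan ends → Rohan and Hannah overlap.
Sana starts exactly when Rohan ends (back-to-back, no overlap), so nothing later overlaps Rohan either.
Sana starts before Hannah ends → Hannah and Sana overlap.
Nadia starts after Hannah ends.
Nadia starts before Sana ends → Sana and Nadia overlap.
Overlapping pairs: Declan & Ingrid, Hannah & Rohan, Hannah & Sana, Nadia & Sana — 4 in total.

4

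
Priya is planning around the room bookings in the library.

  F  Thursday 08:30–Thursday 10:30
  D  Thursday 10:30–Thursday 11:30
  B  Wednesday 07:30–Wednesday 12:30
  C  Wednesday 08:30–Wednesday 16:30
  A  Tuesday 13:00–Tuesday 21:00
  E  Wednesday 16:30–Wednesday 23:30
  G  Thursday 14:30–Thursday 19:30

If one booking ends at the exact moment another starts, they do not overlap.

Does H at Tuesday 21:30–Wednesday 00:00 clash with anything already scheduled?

No — it doesn't clash with anything

A: ends Tuesday 21:00 at or before H starts Tuesday 21:30 → clear.
B: starts Wednesday 07:30 at or after H ends Wednesday 00:00 → clear.
C: starts Wednesday 08:30 at or after H ends Wednesday 00:00 → clear.
E: starts Wednesday 16:30 at or after H ends Wednesday 00:00 → clear.
F: starts Thursday 08:30 at or after H ends Wednesday 00:00 → clear.
D: starts Thursday 10:30 at or after H ends Wednesday 00:00 → clear.
G: starts Thursday 14:30 at or after H ends Wednesday 00:00 → clear.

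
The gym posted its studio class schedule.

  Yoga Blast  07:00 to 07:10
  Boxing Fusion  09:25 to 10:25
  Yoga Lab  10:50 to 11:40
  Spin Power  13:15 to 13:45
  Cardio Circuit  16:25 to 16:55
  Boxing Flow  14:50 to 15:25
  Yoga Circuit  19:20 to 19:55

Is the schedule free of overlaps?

Yes

Sorted by start: Yoga Blast, Boxing Fusion, Yoga Lab, Spin Power, Boxing Flow, Cardio Circuit, Yoga Circuit.
Boxing Fusion starts after Yoga Blast ends, so Yoga Blast has no further overlaps.
Yoga Lab starts after Boxing Fusion ends, so Boxing Fusion has no further overlaps.
Spin Power starts after Yoga Lab ends, so Yoga Lab has no further overlaps.
Boxing Flow starts after Spin Power ends, so Spin Power has no further overlaps.
Cardio Circuit starts after Boxing Flow ends, so Boxing Flow has no further overlaps.
Yoga Circuit starts after Cardio Circuit ends.
Every pair is clear; the schedule has no overlaps.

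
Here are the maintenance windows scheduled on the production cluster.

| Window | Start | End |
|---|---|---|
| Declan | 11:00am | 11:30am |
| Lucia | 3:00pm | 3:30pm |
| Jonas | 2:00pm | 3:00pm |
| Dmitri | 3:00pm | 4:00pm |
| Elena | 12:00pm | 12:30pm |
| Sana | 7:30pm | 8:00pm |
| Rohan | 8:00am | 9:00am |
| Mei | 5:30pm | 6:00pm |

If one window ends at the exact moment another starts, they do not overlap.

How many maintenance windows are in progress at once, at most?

Sort all start/end points and keep a running count:
8:00am start Rohan → 1
9:00am end Rohan → 0
11:00am start Declan → 1
11:30am end Declan → 0
12:00pm start Elena → 1
12:30pm end Elena → 0
2:00pm start Jonas → 1
3:00pm end Jonas → 0
3:00pm start Dmitri → 1
3:00pm start Lucia → 2
3:30pm end Lucia → 1
4:00pm end Dmitri → 0
5:30pm start Mei → 1
6:00pm end Mei → 0
7:30pm start Sana → 1
8:00pm end Sana → 0
Peak is 2, at 3:00pm (Dmitri, Lucia).

2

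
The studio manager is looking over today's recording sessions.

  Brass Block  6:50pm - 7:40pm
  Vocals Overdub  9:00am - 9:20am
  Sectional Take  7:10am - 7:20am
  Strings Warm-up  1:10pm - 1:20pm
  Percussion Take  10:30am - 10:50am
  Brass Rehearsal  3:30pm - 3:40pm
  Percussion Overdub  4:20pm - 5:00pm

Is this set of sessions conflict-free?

Sorted by start: Sectional Take, Vocals Overdub, Percussion Take, Strings Warm-up, Brass Rehearsal, Percussion Overdub, Brass Block.
Vocals Overdub starts after Sectional Take ends; Sectional Take is clear from here.
Percussion Take starts after Vocals Overdub ends; Vocals Overdub is clear from here.
Strings Warm-up starts after Percussion Take ends; Percussion Take is clear from here.
Brass Rehearsal starts after Strings Warm-up ends; Strings Warm-up is clear from here.
Percussion Overdub starts after Brass Rehearsal ends; Brass Rehearsal is clear from here.
Brass Block starts after Percussion Overdub ends.
Every pair is clear; the schedule has no overlaps.

Yes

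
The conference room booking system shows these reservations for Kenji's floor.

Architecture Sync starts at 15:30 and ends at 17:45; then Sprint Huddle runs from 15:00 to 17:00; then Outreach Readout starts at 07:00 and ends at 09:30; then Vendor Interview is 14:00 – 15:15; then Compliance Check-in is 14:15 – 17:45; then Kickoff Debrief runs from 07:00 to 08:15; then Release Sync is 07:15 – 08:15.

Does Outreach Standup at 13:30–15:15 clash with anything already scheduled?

Yes — it overlaps Compliance Check-in, Sprint Huddle, Vendor Interview

Kickoff Debrief: ends 08:15 at or before Outreach Standup starts 13:30 → clear.
Outreach Readout: ends 09:30 at or before Outreach Standup starts 13:30 → clear.
Release Sync: ends 08:15 at or before Outreach Standup starts 13:30 → clear.
Vendor Interview: starts 14:00 before Outreach Standup ends 15:15, and ends 15:15 after Outreach Standup starts 13:30 → overlap.
Compliance Check-in: starts 14:15 before Outreach Standup ends 15:15, and ends 17:45 after Outreach Standup starts 13:30 → overlap.
Sprint Huddle: starts 15:00 before Outreach Standup ends 15:15, and ends 17:00 after Outreach Standup starts 13:30 → overlap.
Architecture Sync: starts 15:30 at or after Outreach Standup ends 15:15 → clear.
Outreach Standup overlaps Vendor Interview, Compliance Check-in, Sprint Huddle.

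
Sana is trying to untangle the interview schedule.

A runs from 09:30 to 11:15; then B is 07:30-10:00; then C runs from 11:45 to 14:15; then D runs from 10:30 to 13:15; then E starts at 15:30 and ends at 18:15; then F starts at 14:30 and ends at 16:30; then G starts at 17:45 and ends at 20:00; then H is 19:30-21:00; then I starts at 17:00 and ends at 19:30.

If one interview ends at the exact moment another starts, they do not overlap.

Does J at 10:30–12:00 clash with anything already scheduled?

B: ends 10:00 at or before J starts 10:30 → clear.
A: starts 09:30 before J ends 12:00, and ends 11:15 after J starts 10:30 → overlap.
D: starts 10:30 before J ends 12:00, and ends 13:15 after J starts 10:30 → overlap.
C: starts 11:45 before J ends 12:00, and ends 14:15 after J starts 10:30 → overlap.
F: starts 14:30 at or after J ends 12:00 → clear.
E: starts 15:30 at or after J ends 12:00 → clear.
I: starts 17:00 at or after J ends 12:00 → clear.
G: starts 17:45 at or after J ends 12:00 → clear.
H: starts 19:30 at or after J ends 12:00 → clear.
J overlaps A, C, D.

Yes — it overlaps A, C, D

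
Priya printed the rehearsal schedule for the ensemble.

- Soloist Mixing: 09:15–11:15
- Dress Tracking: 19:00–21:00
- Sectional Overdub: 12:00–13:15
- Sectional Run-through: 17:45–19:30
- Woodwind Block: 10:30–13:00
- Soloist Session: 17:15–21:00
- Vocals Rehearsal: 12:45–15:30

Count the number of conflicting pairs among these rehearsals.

Sorted by start: Soloist Mixing, Woodwind Block, Sectional Overdub, Vocals Rehearsal, Soloist Session, Sectional Run-through, Dress Tracking.
Woodwind Block starts before Soloist Mixing ends → Soloist Mixing and Woodwind Block overlap.
Sectional Overdub starts after Soloist Mixing ends; Soloist Mixing is clear from here.
Sectional Overdub starts before Woodwind Block ends → Woodwind Block and Sectional Overdub overlap.
Vocals Rehearsal starts before Woodwind Block ends → Woodwind Block and Vocals Rehearsal overlap.
Soloist Session starts after Woodwind Block ends; Woodwind Block is clear from here.
Vocals Rehearsal starts before Sectional Overdub ends → Sectional Overdub and Vocals Rehearsal overlap.
Soloist Session starts after Sectional Overdub ends; Sectional Overdub is clear from here.
Soloist Session starts after Vocals Rehearsal ends; Vocals Rehearsal is clear from here.
Sectional Run-through starts before Soloist Session ends → Soloist Session and Sectional Run-through overlap.
Dress Tracking starts before Soloist Session ends → Soloist Session and Dress Tracking overlap.
Dress Tracking starts before Sectional Run-through ends → Sectional Run-through and Dress Tracking overlap.
Overlapping pairs: Dress Tracking & Sectional Run-through, Dress Tracking & Soloist Session, Sectional Overdub & Vocals Rehearsal, Sectional Overdub & Woodwind Block, Sectional Run-through & Soloist Session, Soloist Mixing & Woodwind Block, Vocals Rehearsal & Woodwind Block — 7 in total.

7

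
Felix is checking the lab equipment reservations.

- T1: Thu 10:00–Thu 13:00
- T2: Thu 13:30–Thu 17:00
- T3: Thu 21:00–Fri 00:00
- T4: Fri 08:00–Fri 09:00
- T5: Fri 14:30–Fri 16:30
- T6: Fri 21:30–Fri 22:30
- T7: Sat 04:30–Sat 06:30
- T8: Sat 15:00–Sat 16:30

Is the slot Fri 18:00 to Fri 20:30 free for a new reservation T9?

T1: ends Thu 13:00 at or before T9 starts Fri 18:00 → clear.
T2: ends Thu 17:00 at or before T9 starts Fri 18:00 → clear.
T3: ends Fri 00:00 at or before T9 starts Fri 18:00 → clear.
T4: ends Fri 09:00 at or before T9 starts Fri 18:00 → clear.
T5: ends Fri 16:30 at or before T9 starts Fri 18:00 → clear.
T6: starts Fri 21:30 at or after T9 ends Fri 20:30 → clear.
T7: starts Sat 04:30 at or after T9 ends Fri 20:30 → clear.
T8: starts Sat 15:00 at or after T9 ends Fri 20:30 → clear.

Yes — the slot is free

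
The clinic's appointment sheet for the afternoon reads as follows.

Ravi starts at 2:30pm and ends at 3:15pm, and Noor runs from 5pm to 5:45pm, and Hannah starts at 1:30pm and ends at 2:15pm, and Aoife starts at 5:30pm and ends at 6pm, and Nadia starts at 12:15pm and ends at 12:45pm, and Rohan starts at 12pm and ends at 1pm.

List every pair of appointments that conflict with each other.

Aoife & Noor, Nadia & Rohan

Sorted by start: Rohan, Nadia, Hannah, Ravi, Noor, Aoife.
Nadia starts before Rohan ends → Rohan and Nadia overlap.
Hannah starts after Rohan ends; Rohan is clear from here.
Hannah starts after Nadia ends; Nadia is clear from here.
Ravi starts after Hannah ends; Hannah is clear from here.
Noor starts after Ravi ends; Ravi is clear from here.
Aoife starts before Noor ends → Noor and Aoife overlap.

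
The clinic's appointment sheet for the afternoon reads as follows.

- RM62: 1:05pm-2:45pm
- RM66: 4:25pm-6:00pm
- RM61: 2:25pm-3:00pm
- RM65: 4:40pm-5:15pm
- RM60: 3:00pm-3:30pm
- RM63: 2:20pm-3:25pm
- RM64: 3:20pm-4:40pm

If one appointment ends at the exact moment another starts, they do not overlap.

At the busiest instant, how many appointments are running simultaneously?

3

Walk through starts and ends in time order (an end at T is processed before a start at T):
1:05pm start RM62 → 1
2:20pm start RM63 → 2
2:25pm start RM61 → 3
2:45pm end RM62 → 2
3:00pm end RM61 → 1
3:00pm start RM60 → 2
3:20pm start RM64 → 3
3:25pm end RM63 → 2
3:30pm end RM60 → 1
4:25pm start RM66 → 2
4:40pm end RM64 → 1
4:40pm start RM65 → 2
5:15pm end RM65 → 1
6:00pm end RM66 → 0
Peak is 3, at 2:25pm (RM61, RM62, RM63).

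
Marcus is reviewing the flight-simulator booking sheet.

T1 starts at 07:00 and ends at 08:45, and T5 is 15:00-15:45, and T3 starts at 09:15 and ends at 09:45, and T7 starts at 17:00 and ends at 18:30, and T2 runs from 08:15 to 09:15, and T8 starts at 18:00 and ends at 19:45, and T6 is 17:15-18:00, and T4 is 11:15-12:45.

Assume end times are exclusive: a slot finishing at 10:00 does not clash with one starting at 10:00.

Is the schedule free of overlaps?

No

Sorted by start: T1, T2, T3, T4, T5, T7, T6, T8.
T2 starts before T1 ends → T1 and T2 overlap.
That's a conflict, so the schedule is not conflict-free.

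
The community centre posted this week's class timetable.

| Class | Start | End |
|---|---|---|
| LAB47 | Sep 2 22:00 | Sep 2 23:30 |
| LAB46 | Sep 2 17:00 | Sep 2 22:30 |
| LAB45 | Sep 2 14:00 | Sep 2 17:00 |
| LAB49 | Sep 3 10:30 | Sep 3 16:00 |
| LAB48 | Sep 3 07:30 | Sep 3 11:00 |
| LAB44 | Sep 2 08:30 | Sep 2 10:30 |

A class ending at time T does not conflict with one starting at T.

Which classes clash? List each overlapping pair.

LAB46 & LAB47, LAB48 & LAB49

Two intervals overlap when each starts before the other ends.
Sorted by start: LAB44, LAB45, LAB46, LAB47, LAB48, LAB49.
LAB45 starts after LAB44 ends; LAB44 is clear from here.
LAB46 starts exactly when LAB45 ends (back-to-back, no overlap); LAB45 is clear from here.
LAB47 starts before LAB46 ends → LAB46 and LAB47 overlap.
LAB48 starts after LAB46 ends; LAB46 is clear from here.
LAB48 starts after LAB47 ends; LAB47 is clear from here.
LAB49 starts before LAB48 ends → LAB48 and LAB49 overlap.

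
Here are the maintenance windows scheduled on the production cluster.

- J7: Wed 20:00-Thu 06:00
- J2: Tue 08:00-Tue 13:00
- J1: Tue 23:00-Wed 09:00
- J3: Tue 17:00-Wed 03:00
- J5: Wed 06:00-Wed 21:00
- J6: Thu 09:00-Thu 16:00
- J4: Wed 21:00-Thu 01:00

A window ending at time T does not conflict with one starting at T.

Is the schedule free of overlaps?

No

Check each pair: they overlap iff neither finishes before the other starts.
Sorted by start: J2, J3, J1, J5, J7, J4, J6.
J3 starts after J2 ends, so nothing later overlaps J2 either.
J1 starts before J3 ends → J3 and J1 overlap.
That's a conflict, so the schedule is not conflict-free.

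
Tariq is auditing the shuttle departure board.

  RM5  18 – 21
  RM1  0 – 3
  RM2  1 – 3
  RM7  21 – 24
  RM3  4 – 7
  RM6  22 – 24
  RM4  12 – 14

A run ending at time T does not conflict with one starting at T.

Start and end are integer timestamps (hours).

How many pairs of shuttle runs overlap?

2

Sorted by start: RM1, RM2, RM3, RM4, RM5, RM7, RM6.
RM2 starts before RM1 ends → RM1 and RM2 overlap.
RM3 starts after RM1 ends, so RM1 has no further overlaps.
RM3 starts after RM2 ends, so RM2 has no further overlaps.
RM4 starts after RM3 ends, so RM3 has no further overlaps.
RM5 starts after RM4 ends, so RM4 has no further overlaps.
RM7 starts exactly when RM5 ends (back-to-back, no overlap), so RM5 has no further overlaps.
RM6 starts before RM7 ends → RM7 and RM6 overlap.
Overlapping pairs: RM1 & RM2, RM6 & RM7 — 2 in total.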